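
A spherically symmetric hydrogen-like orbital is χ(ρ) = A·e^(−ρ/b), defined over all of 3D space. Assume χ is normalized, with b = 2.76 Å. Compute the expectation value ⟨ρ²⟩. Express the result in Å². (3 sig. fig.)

⟨ρ^2⟩ ≈ 22.9 Å^2

⟨ρ²⟩ = ∫ ρ^2 |χ|² 4πρ² dρ over the full domain.
Evaluating both integrals, ⟨ρ²⟩ = 3·b^2.
With b = 2.76, ⟨ρ^2⟩ = 22.85.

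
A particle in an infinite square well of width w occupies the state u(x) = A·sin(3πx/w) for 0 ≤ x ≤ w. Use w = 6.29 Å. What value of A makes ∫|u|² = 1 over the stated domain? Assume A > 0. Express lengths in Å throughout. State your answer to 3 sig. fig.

We need A² ∫|f|² dx = 1, taking the integral from 0 to w.
Using sin²θ = (1 − cos 2θ)/2, the integral (without the A² prefactor) comes out to w/2.
Setting this equal to 1 gives A² = 1/(w/2).
With w = 6.29: A² = 0.3180 and A = 0.5639.

A ≈ 0.564 Å^(-1/2)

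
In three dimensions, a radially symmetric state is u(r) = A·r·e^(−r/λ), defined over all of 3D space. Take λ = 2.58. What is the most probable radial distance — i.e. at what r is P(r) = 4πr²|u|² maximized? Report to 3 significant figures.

The maximum of P(r) = 4πr²|u|² occurs where its derivative vanishes.
Solving yields r = 2·λ.
With λ = 2.58, the most probable radial distance is 5.160.

r ≈ 5.16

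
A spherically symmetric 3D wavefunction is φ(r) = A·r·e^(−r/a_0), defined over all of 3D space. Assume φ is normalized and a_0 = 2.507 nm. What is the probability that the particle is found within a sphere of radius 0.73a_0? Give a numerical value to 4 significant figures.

With dV = 4πr²dr, the probability is ∫|φ|² dV over r ≤ 0.73a_0.
A² is fixed by ∫₀^∞ 4πr²|φ|² dr = 1, i.e. A² = (3·π·a_0^5)^(−1).
Substituting u = r/a_0, A², 4π and the length scale all cancel in the ratio: P = ∫_{0}^{0.73} u^4·e^(-2·u) du / ∫_{0}^{∞} u^4·e^(-2·u) du.
Using ∫ u^4·e^(-2·u) du = -(u^4/2 + u^3 + 3·u^2/2 + 3·u/2 + 3/4)·e^(-2·u), the numerator is ≈ 0.0125666 and the denominator is 3/4.
The region integral divided by the full integral gives P = 0.016756.

P ≈ 0.01676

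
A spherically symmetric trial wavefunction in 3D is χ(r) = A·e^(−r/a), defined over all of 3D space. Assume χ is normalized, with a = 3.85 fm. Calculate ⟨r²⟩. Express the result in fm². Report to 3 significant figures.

⟨r^2⟩ ≈ 44.5 fm^2

The expectation value is the |χ|²-weighted average of r^2: ∫ r^2|χ|² 4πr² dr.
Using ∫₀^∞ rⁿ e^(−αr) dr = n!/αⁿ⁺¹, evaluating both integrals, ⟨r²⟩ = 3·a^2.
Putting a = 3.85 gives 44.47.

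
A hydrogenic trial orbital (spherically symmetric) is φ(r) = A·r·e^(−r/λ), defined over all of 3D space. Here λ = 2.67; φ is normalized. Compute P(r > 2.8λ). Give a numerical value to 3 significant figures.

P ≈ 0.342

P = ∫ |φ|² 4πr² dr over r > 2.8λ.
Normalization gives A² = 1/(3·π·λ^5).
Substituting u = r/λ, A², 4π and the length scale all cancel in the ratio: P = ∫_{2.8}^{∞} u^4·e^(-2·u) du / ∫_{0}^{∞} u^4·e^(-2·u) du.
With ∫ u^4·e^(-2·u) du = -(u^4/2 + u^3 + 3·u^2/2 + 3·u/2 + 3/4)·e^(-2·u) + C, the region integral is ≈ 0.25661 and the full one is 3/4.
This evaluates to P = 0.3422.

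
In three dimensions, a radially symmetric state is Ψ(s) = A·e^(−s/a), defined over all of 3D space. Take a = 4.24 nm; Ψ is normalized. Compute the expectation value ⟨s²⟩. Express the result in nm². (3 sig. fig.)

The expectation value is the |Ψ|²-weighted average of s^2: ∫ s^2|Ψ|² 4πs² ds.
With ∫₀^∞ s^4 e^(−αs) ds = 4!/α^5, since the A² factors cancel between numerator and denominator, ⟨s²⟩ = 3·a^2.
With a = 4.24, ⟨s^2⟩ = 53.93.

⟨s^2⟩ ≈ 53.9 nm^2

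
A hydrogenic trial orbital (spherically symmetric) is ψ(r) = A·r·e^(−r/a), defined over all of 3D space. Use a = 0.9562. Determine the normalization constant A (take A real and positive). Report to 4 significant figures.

A ≈ 0.3643

Normalization requires ∫|ψ|² 4πr² dr = 1, integrated from 0 to ∞.
With ∫₀^∞ r^4 e^(−αr) dr = 4!/α^5, ∫|ψ|² 4πr² dr = A²·(3·π·a^5).
Setting this equal to 1 gives A² = 1/(3·π·a^5).
Substituting a = 0.9562 gives A² = 0.13273, so A = 0.36433.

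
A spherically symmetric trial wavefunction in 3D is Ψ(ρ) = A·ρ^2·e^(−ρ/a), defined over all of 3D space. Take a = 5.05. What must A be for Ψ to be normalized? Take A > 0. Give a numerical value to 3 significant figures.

Require ∫ |Ψ|² 4πρ² dρ = 1 over the whole domain.
Using ∫₀^∞ ρⁿ e^(−αρ) dρ = n!/αⁿ⁺¹, the integral (without the A² prefactor) comes out to 45·π·a^7/2.
So A² = (45·π·a^7/2)^(−1).
Plugging in a = 5.05 yields A = 0.0004110.

A ≈ 0.000411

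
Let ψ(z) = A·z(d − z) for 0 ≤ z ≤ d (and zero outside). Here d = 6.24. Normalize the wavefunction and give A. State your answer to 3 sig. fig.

We need A² ∫|f|² dz = 1, taking the integral from 0 to d.
Carrying out the integral gives A² · d^5/30.
So A² = (d^5/30)^(−1).
Plugging in d = 6.24 yields A = 0.05631.

A ≈ 0.0563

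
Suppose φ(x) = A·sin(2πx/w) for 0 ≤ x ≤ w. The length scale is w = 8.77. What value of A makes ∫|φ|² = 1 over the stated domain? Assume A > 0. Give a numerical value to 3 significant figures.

Normalization requires ∫|φ|² dx = 1, integrated from 0 to w.
Using sin²θ = (1 − cos 2θ)/2, carrying out the integral gives A² · w/2.
So A² = (w/2)^(−1).
Plugging in w = 8.77 yields A = 0.4775.

A ≈ 0.478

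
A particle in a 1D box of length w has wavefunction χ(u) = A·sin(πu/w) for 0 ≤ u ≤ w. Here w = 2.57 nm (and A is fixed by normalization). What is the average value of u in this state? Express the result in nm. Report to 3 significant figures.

The expectation value is the |χ|²-weighted average of u: ∫ u|χ|² du.
Using sin²θ = (1 − cos 2θ)/2, the ratio of the moment integral to the normalization integral gives ⟨u⟩ = w/2.
With w = 2.57, ⟨u⟩ = 1.285.

⟨u⟩ ≈ 1.29 nm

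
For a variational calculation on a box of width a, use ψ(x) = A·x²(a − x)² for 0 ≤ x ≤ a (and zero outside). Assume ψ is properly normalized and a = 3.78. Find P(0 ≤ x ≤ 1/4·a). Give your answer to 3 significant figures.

The probability is P = ∫ |ψ|² dx over [0, 1/4·a].
With A² fixed by ∫|ψ|² = 1, i.e. A² = (a^9/630)^(−1), substitute and integrate.
Substituting u = x/a, A² and the length scale cancel in the ratio: P = ∫_{0}^{1/4} u^4·(1 - u)^4 du / ∫_{0}^{1} u^4·(1 - u)^4 du.
With ∫ u^4·(1 - u)^4 du = u^5·(70·u^4 - 315·u^3 + 540·u^2 - 420·u + 126)/630 + C, the region integral is ≈ 0.000077662 and the full one is 1/630.
Taking the ratio, P = 0.04893.

P ≈ 0.0489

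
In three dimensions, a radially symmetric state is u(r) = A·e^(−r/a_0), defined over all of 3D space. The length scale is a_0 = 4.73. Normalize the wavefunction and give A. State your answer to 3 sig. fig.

Require ∫ |u|² 4πr² dr = 1 over the whole domain.
(Spherical symmetry: dV = 4πr² dr.)
∫|u|² 4πr² dr = A²·(π·a_0^3).
So A² = (π·a_0^3)^(−1).
With a_0 = 4.73: A² = 0.003008 and A = 0.05484.

A ≈ 0.0548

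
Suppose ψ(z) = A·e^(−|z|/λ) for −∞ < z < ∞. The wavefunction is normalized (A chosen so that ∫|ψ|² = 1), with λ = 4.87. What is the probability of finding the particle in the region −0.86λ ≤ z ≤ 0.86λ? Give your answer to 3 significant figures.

P ≈ 0.821

The probability is P = ∫ |ψ|² dz over [−0.86λ, 0.86λ].
The normalization integral ∫|ψ|²dz over the whole domain equals λ·A², and A² cancels in the ratio.
By symmetry take twice the z ≥ 0 contribution in numerator and denominator; the 2's cancel. In terms of u = z/λ (A² and the length scale cancel between numerator and denominator), P = [∫_{0}^{0.86} e^(-2·u) du] / [∫_{0}^{∞} e^(-2·u) du].
Using ∫ e^(-2·u) du = -e^(-2·u)/2, the numerator is 1/2 - e^(-43/25)/2 and the denominator is 1/2.
This works out to P = 0.8209.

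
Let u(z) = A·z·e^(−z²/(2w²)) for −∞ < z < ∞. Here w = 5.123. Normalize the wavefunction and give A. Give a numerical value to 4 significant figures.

Normalization requires ∫|u|² dz = 1, integrated from −∞ to ∞.
∫|u|² dz = A²·(√(π)·w^3/2).
Plugging in w = 5.123 yields A = 0.091610.

A ≈ 0.09161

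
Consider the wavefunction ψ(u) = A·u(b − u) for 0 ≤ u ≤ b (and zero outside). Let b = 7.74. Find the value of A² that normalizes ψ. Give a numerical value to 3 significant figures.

The normalization condition is ∫|ψ|² du = 1 from 0 to b.
Carrying out the integral gives A² · b^5/30.
So A² = (b^5/30)^(−1).
With b = 7.74: A² = 0.001080 and A = 0.03286.

A^2 ≈ 0.00108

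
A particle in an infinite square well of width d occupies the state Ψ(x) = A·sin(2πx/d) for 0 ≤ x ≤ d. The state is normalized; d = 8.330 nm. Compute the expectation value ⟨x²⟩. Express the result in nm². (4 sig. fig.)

By definition ⟨x²⟩ = ∫ x^2 |Ψ(x)|² dx.
Evaluating both integrals, ⟨x²⟩ = -d^2/(8·π^2) + d^2/3.
With d = 8.330, ⟨x^2⟩ = 22.251.

⟨x^2⟩ ≈ 22.25 nm^2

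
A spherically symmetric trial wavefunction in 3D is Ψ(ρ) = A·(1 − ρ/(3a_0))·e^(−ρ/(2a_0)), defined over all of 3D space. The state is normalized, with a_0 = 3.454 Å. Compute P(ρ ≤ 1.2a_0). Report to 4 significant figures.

P ≈ 0.1899

P = ∫ |Ψ|² 4πρ² dρ over ρ ≤ 1.2a_0.
Normalization gives A² = 1/(8·π·a_0^3/3).
Let u = ρ/a_0; then A², 4π and the length scale all cancel, so P = ∫_{0}^{1.2} u^2·(1 - u/3)^2·e^(-u) du ÷ ∫_{0}^{∞} u^2·(1 - u/3)^2·e^(-u) du.
An antiderivative of u^2·(1 - u/3)^2·e^(-u) is (-u^4 + 2·u^3 - 3·u^2 - 6·u - 6)·e^(-u)/9; evaluating from 0 to 1.2 gives 2/3 - 3362·e^(-6/5)/1875, while the full integral is 2/3.
The region integral divided by the full integral gives P = 0.18991.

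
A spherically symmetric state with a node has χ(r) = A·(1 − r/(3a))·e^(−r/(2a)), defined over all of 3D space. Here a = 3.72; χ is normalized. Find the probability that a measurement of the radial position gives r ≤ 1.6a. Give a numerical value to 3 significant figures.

P ≈ 0.272

P = ∫ |χ|² 4πr² dr over r ≤ 1.6a.
The full normalization integral is A²·[8·π·a^3/3] = 1, fixing A².
Let u = r/a; then A², 4π and the length scale all cancel, so P = ∫_{0}^{1.6} u^2·(1 - u/3)^2·e^(-u) du ÷ ∫_{0}^{∞} u^2·(1 - u/3)^2·e^(-u) du.
With ∫ u^2·(1 - u/3)^2·e^(-u) du = (-u^4 + 2·u^3 - 3·u^2 - 6·u - 6)·e^(-u)/9 + C, the region integral is ≈ 0.18118 and the full one is 2/3.
The region integral divided by the full integral gives P = 0.2718.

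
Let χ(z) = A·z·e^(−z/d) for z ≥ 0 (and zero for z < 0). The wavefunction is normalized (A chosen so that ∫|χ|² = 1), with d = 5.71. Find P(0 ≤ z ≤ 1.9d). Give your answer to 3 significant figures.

P = ∫_{0}^{1.9d} |χ(z)|² dz.
Since A² = 1/(d^3/4), this is the region integral divided by the full normalization integral.
Let u = z/d; then A² and the length scale cancel, so P = ∫_{0}^{1.9} u^2·e^(-2·u) du ÷ ∫_{0}^{∞} u^2·e^(-2·u) du.
With ∫ u^2·e^(-2·u) du = -(2·u^2 + 2·u + 1)·e^(-2·u)/4 + C, the region integral is 1/4 - 601·e^(-19/5)/200 and the full one is 1/4.
The result is P = 0.7311.

P ≈ 0.731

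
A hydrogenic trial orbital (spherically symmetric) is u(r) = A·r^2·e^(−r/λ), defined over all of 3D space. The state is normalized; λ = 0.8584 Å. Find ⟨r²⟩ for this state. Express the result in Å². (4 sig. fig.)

By definition ⟨r²⟩ = ∫ r^2 |u(r)|² 4πr² dr.
Recall ∫₀^∞ r^m e^(−r/β) dr = m!·β^(m+1), evaluating both integrals, ⟨r²⟩ = 14·λ^2.
With λ = 0.8584, ⟨r^2⟩ = 10.316.

⟨r^2⟩ ≈ 10.32 Å^2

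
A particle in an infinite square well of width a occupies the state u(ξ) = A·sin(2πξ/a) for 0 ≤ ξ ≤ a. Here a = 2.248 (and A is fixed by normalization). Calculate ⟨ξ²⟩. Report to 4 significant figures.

⟨ξ^2⟩ ≈ 1.620

The expectation value is the |u|²-weighted average of ξ^2: ∫ ξ^2|u|² dξ.
Evaluating both integrals, ⟨ξ²⟩ = -a^2/(8·π^2) + a^2/3.
With a = 2.248, ⟨ξ^2⟩ = 1.6205.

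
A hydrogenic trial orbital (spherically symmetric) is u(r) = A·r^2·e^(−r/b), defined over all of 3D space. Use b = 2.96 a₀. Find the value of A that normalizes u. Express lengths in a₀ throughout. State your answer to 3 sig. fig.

A ≈ 0.00267 a₀^(-7/2)

We need A² ∫|f|² 4πr² dr = 1, taking the integral from 0 to ∞.
The angular integral contributes 4π, leaving ∫₀^∞ r²|u|² dr.
∫|u|² 4πr² dr = A²·(45·π·b^7/2).
So A² = (45·π·b^7/2)^(−1).
Substituting b = 2.96 gives A² = 0.000007106, so A = 0.002666.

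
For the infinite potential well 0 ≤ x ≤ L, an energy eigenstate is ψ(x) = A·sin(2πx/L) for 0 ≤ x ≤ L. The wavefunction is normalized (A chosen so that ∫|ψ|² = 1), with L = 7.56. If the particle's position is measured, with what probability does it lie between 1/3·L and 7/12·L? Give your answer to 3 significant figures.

P ≈ 0.112

The probability is P = ∫ |ψ|² dx over [1/3·L, 7/12·L].
The normalization integral ∫|ψ|²dx over the whole domain equals L/2·A², and A² cancels in the ratio.
Let u = x/L; then A² and the length scale cancel, so P = ∫_{1/3}^{7/12} sin(2·π·u)^2 du ÷ ∫_{0}^{1} sin(2·π·u)^2 du.
Using ∫ sin(2·π·u)^2 du = u/2 - sin(4·π·u)/(8·π), the numerator is -√(3)/(8·π) + 1/8 and the denominator is 1/2.
Evaluating gives P = (π - √(3))/(4·π).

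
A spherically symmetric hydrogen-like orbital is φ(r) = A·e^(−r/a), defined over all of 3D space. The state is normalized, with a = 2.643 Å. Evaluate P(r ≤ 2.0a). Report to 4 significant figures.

P = ∫ |φ|² 4πr² dr over r ≤ 2.0a.
The full normalization integral is A²·[π·a^3] = 1, fixing A².
In terms of u = r/a (A², 4π and the length scale all cancel between numerator and denominator), P = [∫_{0}^{2.0} u^2·e^(-2·u) du] / [∫_{0}^{∞} u^2·e^(-2·u) du].
With ∫ u^2·e^(-2·u) du = -(2·u^2 + 2·u + 1)·e^(-2·u)/4 + C, the region integral is 1/4 - 13·e^(-4)/4 and the full one is 1/4.
This evaluates to P = 0.76190.

P ≈ 0.7619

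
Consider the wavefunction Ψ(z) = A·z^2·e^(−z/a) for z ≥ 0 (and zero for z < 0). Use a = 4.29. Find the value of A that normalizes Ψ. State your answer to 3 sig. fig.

A ≈ 0.0303

Normalization requires ∫|Ψ|² dz = 1, integrated from 0 to ∞.
The integral (without the A² prefactor) comes out to 3·a^5/4.
Hence A² = 1/[3·a^5/4].
Substituting a = 4.29 gives A² = 0.0009176, so A = 0.03029.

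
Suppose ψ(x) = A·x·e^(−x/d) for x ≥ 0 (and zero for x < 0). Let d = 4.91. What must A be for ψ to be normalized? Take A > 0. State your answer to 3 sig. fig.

The normalization condition is ∫|ψ|² dx = 1 from 0 to ∞.
Using ∫₀^∞ xⁿ e^(−αx) dx = n!/αⁿ⁺¹, ∫|ψ|² dx = A²·(d^3/4).
Substituting d = 4.91 gives A² = 0.03379, so A = 0.1838.

A ≈ 0.184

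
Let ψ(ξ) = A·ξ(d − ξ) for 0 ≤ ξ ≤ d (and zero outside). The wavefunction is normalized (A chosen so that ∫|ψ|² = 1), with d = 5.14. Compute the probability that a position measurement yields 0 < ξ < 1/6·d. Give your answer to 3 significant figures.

P ≈ 0.0355

|ψ|² is the probability density, so P = ∫_{0}^{1/6·d} |ψ|² dξ.
The normalization integral ∫|ψ|²dξ over the whole domain equals d^5/30·A², and A² cancels in the ratio.
In terms of u = ξ/d (A² and the length scale cancel between numerator and denominator), P = [∫_{0}^{1/6} u^2·(1 - u)^2 du] / [∫_{0}^{1} u^2·(1 - u)^2 du].
An antiderivative of u^2·(1 - u)^2 is u^3·(6·u^2 - 15·u + 10)/30; evaluating from 0 to 1/6 gives ≈ 0.0011831, while the full integral is 1/30.
Evaluating gives P = 23/648.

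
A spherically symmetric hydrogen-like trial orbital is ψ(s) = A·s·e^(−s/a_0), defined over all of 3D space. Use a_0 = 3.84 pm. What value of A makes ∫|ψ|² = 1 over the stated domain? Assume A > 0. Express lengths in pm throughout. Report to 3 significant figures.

A ≈ 0.0113 pm^(-5/2)

We need A² ∫|f|² 4πs² ds = 1, taking the integral from 0 to ∞.
In 3D with spherical symmetry the volume element is 4πs² ds.
With ∫₀^∞ s^4 e^(−αs) ds = 4!/α^5, ∫|ψ|² 4πs² ds = A²·(3·π·a_0^5).
Plugging in a_0 = 3.84 yields A = 0.01127.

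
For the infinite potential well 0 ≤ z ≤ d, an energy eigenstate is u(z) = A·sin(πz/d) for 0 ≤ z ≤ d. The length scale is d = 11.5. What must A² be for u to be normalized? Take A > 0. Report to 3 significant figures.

The normalization condition is ∫|u|² dz = 1 from 0 to d.
Using sin²θ = (1 − cos 2θ)/2, carrying out the integral gives A² · d/2.
Substituting d = 11.5 gives A² = 0.1739, so A = 0.4170.

A^2 ≈ 0.174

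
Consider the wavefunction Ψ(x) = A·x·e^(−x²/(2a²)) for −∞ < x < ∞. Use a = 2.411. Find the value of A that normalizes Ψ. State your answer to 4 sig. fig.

A ≈ 0.2837

Require ∫ |Ψ|² dx = 1 over the whole domain.
Differentiating ∫e^(−αx²) dx = √(π/α) under α to get the higher moments, carrying out the integral gives A² · √(π)·a^3/2.
Setting this equal to 1 gives A² = 1/(√(π)·a^3/2).
With a = 2.411: A² = 0.080513 and A = 0.28375.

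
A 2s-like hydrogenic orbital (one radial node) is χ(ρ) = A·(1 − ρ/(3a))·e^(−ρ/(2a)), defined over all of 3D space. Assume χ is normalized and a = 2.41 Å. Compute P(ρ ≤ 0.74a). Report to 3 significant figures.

P ≈ 0.0798

With dV = 4πρ²dρ, the probability is ∫|χ|² dV over ρ ≤ 0.74a.
A² is fixed by ∫₀^∞ 4πρ²|χ|² dρ = 1, i.e. A² = (8·π·a^3/3)^(−1).
Let u = ρ/a; then A², 4π and the length scale all cancel, so P = ∫_{0}^{0.74} u^2·(1 - u/3)^2·e^(-u) du ÷ ∫_{0}^{∞} u^2·(1 - u/3)^2·e^(-u) du.
An antiderivative of u^2·(1 - u/3)^2·e^(-u) is (-u^4 + 2·u^3 - 3·u^2 - 6·u - 6)·e^(-u)/9; evaluating from 0 to 0.74 gives ≈ 0.053193, while the full integral is 2/3.
Taking the ratio yields P = 0.07979.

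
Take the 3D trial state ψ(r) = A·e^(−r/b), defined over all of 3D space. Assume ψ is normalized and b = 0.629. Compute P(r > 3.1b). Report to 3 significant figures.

With dV = 4πr²dr, the probability is ∫|ψ|² dV over r > 3.1b.
Normalization gives A² = 1/(π·b^3).
In terms of u = r/b (A², 4π and the length scale all cancel between numerator and denominator), P = [∫_{3.1}^{∞} u^2·e^(-2·u) du] / [∫_{0}^{∞} u^2·e^(-2·u) du].
An antiderivative of u^2·e^(-2·u) is -(2·u^2 + 2·u + 1)·e^(-2·u)/4; evaluating from 3.1 to ∞ gives 1321·e^(-31/5)/200, while the full integral is 1/4.
This evaluates to P = 0.05362.

P ≈ 0.0536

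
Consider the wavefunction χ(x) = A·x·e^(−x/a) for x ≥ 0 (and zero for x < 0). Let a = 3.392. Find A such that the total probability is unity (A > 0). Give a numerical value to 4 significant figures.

The normalization condition is ∫|χ|² dx = 1 from 0 to ∞.
Using ∫₀^∞ xⁿ e^(−αx) dx = n!/αⁿ⁺¹, with χ = A·x·e^(−x/a), the integral evaluates to A²·[a^3/4].
Hence A² = 1/[a^3/4].
Substituting a = 3.392 gives A² = 0.10249, so A = 0.32014.

A ≈ 0.3201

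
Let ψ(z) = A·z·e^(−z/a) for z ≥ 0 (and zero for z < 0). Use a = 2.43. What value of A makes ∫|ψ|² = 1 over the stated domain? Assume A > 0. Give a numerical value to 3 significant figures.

Require ∫ |ψ|² dz = 1 over the whole domain.
With ∫₀^∞ z^2 e^(−αz) dz = 2!/α^3, the integral (without the A² prefactor) comes out to a^3/4.
Hence A² = 1/[a^3/4].
Substituting a = 2.43 gives A² = 0.2788, so A = 0.5280.

A ≈ 0.528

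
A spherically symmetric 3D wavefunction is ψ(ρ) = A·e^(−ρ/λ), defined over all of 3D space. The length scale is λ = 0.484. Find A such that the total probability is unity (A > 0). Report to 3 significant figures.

Require ∫ |ψ|² 4πρ² dρ = 1 over the whole domain.
(Spherical symmetry: dV = 4πρ² dρ.)
Carrying out the integral gives A² · π·λ^3.
Hence A² = 1/[π·λ^3].
With λ = 0.484: A² = 2.807 and A = 1.676.

A ≈ 1.68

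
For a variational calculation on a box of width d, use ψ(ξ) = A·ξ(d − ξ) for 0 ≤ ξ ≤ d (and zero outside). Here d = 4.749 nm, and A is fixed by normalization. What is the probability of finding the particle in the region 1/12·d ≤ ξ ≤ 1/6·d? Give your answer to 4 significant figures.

P ≈ 0.03041

The probability is P = ∫ |ψ|² dξ over [1/12·d, 1/6·d].
Since A² = 1/(d^5/30), this is the region integral divided by the full normalization integral.
In terms of u = ξ/d (A² and the length scale cancel between numerator and denominator), P = [∫_{1/12}^{1/6} u^2·(1 - u)^2 du] / [∫_{0}^{1} u^2·(1 - u)^2 du].
An antiderivative of u^2·(1 - u)^2 is u^3·(6·u^2 - 15·u + 10)/30; evaluating from 1/12 to 1/6 gives ≈ 0.00101354, while the full integral is 1/30.
Taking the ratio, P = 0.030406.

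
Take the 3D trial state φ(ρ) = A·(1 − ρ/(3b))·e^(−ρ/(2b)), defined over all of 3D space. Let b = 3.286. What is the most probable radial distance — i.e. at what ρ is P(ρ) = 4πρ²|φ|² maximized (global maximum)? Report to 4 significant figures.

Set d/dρ [P(ρ) = 4πρ²|φ|²] = 0 and solve for ρ > 0.
This gives ρ = b.
With b = 3.286, the most probable radial distance is 3.2860.

ρ ≈ 3.286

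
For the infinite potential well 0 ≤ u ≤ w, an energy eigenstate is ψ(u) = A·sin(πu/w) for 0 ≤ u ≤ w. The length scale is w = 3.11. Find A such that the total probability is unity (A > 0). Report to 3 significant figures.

We need A² ∫|f|² du = 1, taking the integral from 0 to w.
With ψ = A·sin(πu/w), the integral evaluates to A²·[w/2].
So A² = (w/2)^(−1).
Substituting w = 3.11 gives A² = 0.6431, so A = 0.8019.

A ≈ 0.802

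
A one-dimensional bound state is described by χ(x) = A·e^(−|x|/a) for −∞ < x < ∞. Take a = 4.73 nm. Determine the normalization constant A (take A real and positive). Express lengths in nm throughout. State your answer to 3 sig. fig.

A ≈ 0.460 nm^(-1/2)

We need A² ∫|f|² dx = 1, taking the integral from −∞ to ∞.
Using ∫₀^∞ xⁿ e^(−αx) dx = n!/αⁿ⁺¹, ∫|χ|² dx = A²·(a).
Hence A² = 1/[a].
With a = 4.73: A² = 0.2114 and A = 0.4598.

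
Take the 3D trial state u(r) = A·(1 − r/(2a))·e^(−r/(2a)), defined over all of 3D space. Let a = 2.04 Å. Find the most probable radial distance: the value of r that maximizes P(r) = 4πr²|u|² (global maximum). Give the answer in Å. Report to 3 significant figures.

Set d/dr [P(r) = 4πr²|u|²] = 0 and solve for r > 0.
This gives r = a·(√(5) + 3).
With a = 2.04, the most probable radial distance is 10.68 Å.

r ≈ 10.7 Å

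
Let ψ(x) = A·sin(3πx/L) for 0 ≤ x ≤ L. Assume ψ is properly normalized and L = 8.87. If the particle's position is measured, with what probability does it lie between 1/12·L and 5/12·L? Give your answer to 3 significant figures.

P ≈ 0.333

P = ∫_{1/12·L}^{5/12·L} |ψ(x)|² dx.
The normalization integral ∫|ψ|²dx over the whole domain equals L/2·A², and A² cancels in the ratio.
In terms of u = x/L (A² and the length scale cancel between numerator and denominator), P = [∫_{1/12}^{5/12} sin(3·π·u)^2 du] / [∫_{0}^{1} sin(3·π·u)^2 du].
An antiderivative of sin(3·π·u)^2 is u/2 - sin(6·π·u)/(12·π); evaluating from 1/12 to 5/12 gives 1/6, while the full integral is 1/2.
Taking the ratio, P = 1/3.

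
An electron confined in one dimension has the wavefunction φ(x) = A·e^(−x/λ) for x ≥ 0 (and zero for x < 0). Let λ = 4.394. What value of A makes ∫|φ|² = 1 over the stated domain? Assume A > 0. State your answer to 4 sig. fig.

A ≈ 0.6747

Normalization requires ∫|φ|² dx = 1, integrated from 0 to ∞.
With φ = A·e^(−x/λ), the integral evaluates to A²·[λ/2].
So A² = (λ/2)^(−1).
Plugging in λ = 4.394 yields A = 0.67466.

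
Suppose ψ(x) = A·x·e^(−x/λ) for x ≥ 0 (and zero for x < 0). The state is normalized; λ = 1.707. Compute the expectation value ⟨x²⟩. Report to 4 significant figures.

⟨x²⟩ = ∫ x^2 |ψ|² dx over the full domain.
Using ∫₀^∞ xⁿ e^(−αx) dx = n!/αⁿ⁺¹, since the A² factors cancel between numerator and denominator, ⟨x²⟩ = 3·λ^2.
With λ = 1.707, ⟨x^2⟩ = 8.7415.

⟨x^2⟩ ≈ 8.742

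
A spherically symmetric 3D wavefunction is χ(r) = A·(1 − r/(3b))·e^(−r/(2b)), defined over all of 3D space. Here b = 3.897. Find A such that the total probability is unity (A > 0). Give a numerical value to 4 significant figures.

A ≈ 0.04491

Require ∫ |χ|² 4πr² dr = 1 over the whole domain.
With ∫₀^∞ r^4 e^(−αr) dr = 4!/α^5, ∫|χ|² 4πr² dr = A²·(8·π·b^3/3).
With b = 3.897: A² = 0.0020169 and A = 0.044910.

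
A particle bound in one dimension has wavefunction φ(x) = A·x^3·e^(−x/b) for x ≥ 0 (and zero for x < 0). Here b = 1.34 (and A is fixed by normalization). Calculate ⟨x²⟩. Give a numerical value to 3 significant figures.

The expectation value is the |φ|²-weighted average of x^2: ∫ x^2|φ|² dx.
Evaluating both integrals, ⟨x²⟩ = 14·b^2.
Putting b = 1.34 gives 25.14.

⟨x^2⟩ ≈ 25.1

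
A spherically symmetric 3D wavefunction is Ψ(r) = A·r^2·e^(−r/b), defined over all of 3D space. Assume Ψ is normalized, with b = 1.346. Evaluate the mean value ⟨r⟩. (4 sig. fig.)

⟨r⟩ ≈ 4.711

The expectation value is the |Ψ|²-weighted average of r: ∫ r|Ψ|² 4πr² dr.
Recall ∫₀^∞ r^m e^(−r/β) dr = m!·β^(m+1), since the A² factors cancel between numerator and denominator, ⟨r⟩ = 7·b/2.
With b = 1.346, ⟨r⟩ = 4.7110.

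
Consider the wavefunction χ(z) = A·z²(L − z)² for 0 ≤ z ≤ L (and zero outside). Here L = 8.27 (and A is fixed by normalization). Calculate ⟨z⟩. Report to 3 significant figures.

By definition ⟨z⟩ = ∫ z |χ(z)|² dz.
Expanding the polynomial and integrating term by term, evaluating both integrals, ⟨z⟩ = L/2.
Putting L = 8.27 gives 4.135.

⟨z⟩ ≈ 4.14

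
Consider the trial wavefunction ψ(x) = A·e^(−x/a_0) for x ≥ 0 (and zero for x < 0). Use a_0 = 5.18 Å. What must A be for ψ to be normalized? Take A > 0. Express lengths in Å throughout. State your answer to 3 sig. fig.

Require ∫ |ψ|² dx = 1 over the whole domain.
Recall ∫₀^∞ x^m e^(−x/β) dx = m!·β^(m+1), the integral (without the A² prefactor) comes out to a_0/2.
So A² = (a_0/2)^(−1).
Plugging in a_0 = 5.18 yields A = 0.6214.

A ≈ 0.621 Å^(-1/2)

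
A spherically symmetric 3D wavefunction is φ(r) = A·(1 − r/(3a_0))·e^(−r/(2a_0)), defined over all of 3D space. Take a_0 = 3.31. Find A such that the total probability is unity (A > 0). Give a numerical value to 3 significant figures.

Normalization requires ∫|φ|² 4πr² dr = 1, integrated from 0 to ∞.
(Spherical symmetry: dV = 4πr² dr.)
∫|φ|² 4πr² dr = A²·(8·π·a_0^3/3).
So A² = (8·π·a_0^3/3)^(−1).
Substituting a_0 = 3.31 gives A² = 0.003292, so A = 0.05737.

A ≈ 0.0574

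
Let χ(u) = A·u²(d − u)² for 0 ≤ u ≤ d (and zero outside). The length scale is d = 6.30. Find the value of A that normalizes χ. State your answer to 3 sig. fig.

We need A² ∫|f|² du = 1, taking the integral from 0 to d.
With χ = A·u²(d − u)², the integral evaluates to A²·[d^9/630].
Plugging in d = 6.30 yields A = 0.006348.

A ≈ 0.00635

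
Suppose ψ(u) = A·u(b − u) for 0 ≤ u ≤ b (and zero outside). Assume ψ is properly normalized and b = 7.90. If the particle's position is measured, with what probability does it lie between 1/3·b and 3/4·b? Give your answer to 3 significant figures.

P ≈ 0.687

|ψ|² is the probability density, so P = ∫_{1/3·b}^{3/4·b} |ψ|² du.
With A² fixed by ∫|ψ|² = 1, i.e. A² = (b^5/30)^(−1), substitute and integrate.
Let t = u/b; then A² and the length scale cancel, so P = ∫_{1/3}^{3/4} t^2·(1 - t)^2 dt ÷ ∫_{0}^{1} t^2·(1 - t)^2 dt.
An antiderivative of t^2·(1 - t)^2 is t^3·(6·t^2 - 15·t + 10)/30; evaluating from 1/3 to 3/4 gives ≈ 0.022887, while the full integral is 1/30.
This works out to P = 0.6866.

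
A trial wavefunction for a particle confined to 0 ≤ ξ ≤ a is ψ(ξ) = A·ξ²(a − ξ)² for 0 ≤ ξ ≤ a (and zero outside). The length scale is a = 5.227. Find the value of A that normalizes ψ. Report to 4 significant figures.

The normalization condition is ∫|ψ|² dξ = 1 from 0 to a.
With ψ = A·ξ²(a − ξ)², the integral evaluates to A²·[a^9/630].
Substituting a = 5.227 gives A² = 0.00021631, so A = 0.014707.

A ≈ 0.01471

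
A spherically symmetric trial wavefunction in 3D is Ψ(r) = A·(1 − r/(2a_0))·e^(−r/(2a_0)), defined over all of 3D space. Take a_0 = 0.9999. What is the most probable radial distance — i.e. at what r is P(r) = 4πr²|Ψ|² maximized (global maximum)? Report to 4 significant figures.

r ≈ 5.236

The maximum of P(r) = 4πr²|Ψ|² occurs where its derivative vanishes.
Solving yields r = a_0·(√(5) + 3).
With a_0 = 0.9999, the most probable radial distance is 5.2355.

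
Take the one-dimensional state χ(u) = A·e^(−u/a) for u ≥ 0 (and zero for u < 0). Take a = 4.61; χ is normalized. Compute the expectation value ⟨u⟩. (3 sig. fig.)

⟨u⟩ = ∫ u |χ|² du over the full domain.
The ratio of the moment integral to the normalization integral gives ⟨u⟩ = a/2.
Putting a = 4.61 gives 2.305.

⟨u⟩ ≈ 2.31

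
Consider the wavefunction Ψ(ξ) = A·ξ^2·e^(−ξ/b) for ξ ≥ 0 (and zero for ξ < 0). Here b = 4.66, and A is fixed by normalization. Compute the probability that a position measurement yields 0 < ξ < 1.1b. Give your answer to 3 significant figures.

P ≈ 0.0725

The probability is P = ∫ |Ψ|² dξ over [0, 1.1b].
With A² fixed by ∫|Ψ|² = 1, i.e. A² = (3·b^5/4)^(−1), substitute and integrate.
In terms of u = ξ/b (A² and the length scale cancel between numerator and denominator), P = [∫_{0}^{1.1} u^4·e^(-2·u) du] / [∫_{0}^{∞} u^4·e^(-2·u) du].
An antiderivative of u^4·e^(-2·u) is -(u^4/2 + u^3 + 3·u^2/2 + 3·u/2 + 3/4)·e^(-2·u); evaluating from 0 to 1.1 gives ≈ 0.054372, while the full integral is 3/4.
Evaluating gives P = 0.07250.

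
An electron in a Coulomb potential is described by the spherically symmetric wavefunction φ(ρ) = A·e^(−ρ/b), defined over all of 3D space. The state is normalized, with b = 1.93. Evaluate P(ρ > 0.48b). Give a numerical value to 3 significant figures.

P = ∫ |φ|² 4πρ² dρ over ρ > 0.48b.
The full normalization integral is A²·[π·b^3] = 1, fixing A².
Let u = ρ/b; then A², 4π and the length scale all cancel, so P = ∫_{0.48}^{∞} u^2·e^(-2·u) du ÷ ∫_{0}^{∞} u^2·e^(-2·u) du.
With ∫ u^2·e^(-2·u) du = -(2·u^2 + 2·u + 1)·e^(-2·u)/4 + C, the region integral is 1513·e^(-24/25)/2500 and the full one is 1/4.
Taking the ratio yields P = 0.9269.

P ≈ 0.927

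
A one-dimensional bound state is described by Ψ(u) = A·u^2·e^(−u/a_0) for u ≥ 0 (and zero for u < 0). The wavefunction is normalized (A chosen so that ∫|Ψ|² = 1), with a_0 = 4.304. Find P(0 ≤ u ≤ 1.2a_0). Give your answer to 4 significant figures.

P ≈ 0.09587

The probability is P = ∫ |Ψ|² du over [0, 1.2a_0].
With A² fixed by ∫|Ψ|² = 1, i.e. A² = (3·a_0^5/4)^(−1), substitute and integrate.
In terms of t = u/a_0 (A² and the length scale cancel between numerator and denominator), P = [∫_{0}^{1.2} t^4·e^(-2·t) dt] / [∫_{0}^{∞} t^4·e^(-2·t) dt].
An antiderivative of t^4·e^(-2·t) is -(t^4/2 + t^3 + 3·t^2/2 + 3·t/2 + 3/4)·e^(-2·t); evaluating from 0 to 1.2 gives ≈ 0.0719014, while the full integral is 3/4.
Evaluating gives P = 0.095869.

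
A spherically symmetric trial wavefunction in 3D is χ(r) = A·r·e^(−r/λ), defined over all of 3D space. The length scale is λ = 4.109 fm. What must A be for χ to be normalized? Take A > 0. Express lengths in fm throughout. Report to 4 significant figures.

Normalization requires ∫|χ|² 4πr² dr = 1, integrated from 0 to ∞.
With ∫₀^∞ r^4 e^(−αr) dr = 4!/α^5, the integral (without the A² prefactor) comes out to 3·π·λ^5.
With λ = 4.109: A² = 0.000090583 and A = 0.0095175.

A ≈ 0.009518 fm^(-5/2)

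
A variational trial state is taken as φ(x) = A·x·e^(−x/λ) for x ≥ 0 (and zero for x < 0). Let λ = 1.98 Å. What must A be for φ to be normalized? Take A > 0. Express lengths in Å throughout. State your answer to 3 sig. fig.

A ≈ 0.718 Å^(-3/2)

The normalization condition is ∫|φ|² dx = 1 from 0 to ∞.
The integral (without the A² prefactor) comes out to λ^3/4.
So A² = (λ^3/4)^(−1).
Plugging in λ = 1.98 yields A = 0.7178.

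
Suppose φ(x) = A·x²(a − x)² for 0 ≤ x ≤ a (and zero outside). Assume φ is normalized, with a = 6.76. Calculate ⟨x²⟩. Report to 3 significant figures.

By definition ⟨x²⟩ = ∫ x^2 |φ(x)|² dx.
Evaluating both integrals, ⟨x²⟩ = 3·a^2/11.
With a = 6.76, ⟨x^2⟩ = 12.46.

⟨x^2⟩ ≈ 12.5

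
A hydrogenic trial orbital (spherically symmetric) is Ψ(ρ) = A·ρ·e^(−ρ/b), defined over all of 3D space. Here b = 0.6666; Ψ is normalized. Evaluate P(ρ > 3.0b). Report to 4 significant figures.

P ≈ 0.2851

Integrate the radial probability density 4πρ²|Ψ|² over ρ > 3.0b.
The full normalization integral is A²·[3·π·b^5] = 1, fixing A².
Substituting u = ρ/b, A², 4π and the length scale all cancel in the ratio: P = ∫_{3.0}^{∞} u^4·e^(-2·u) du / ∫_{0}^{∞} u^4·e^(-2·u) du.
Using ∫ u^4·e^(-2·u) du = -(u^4/2 + u^3 + 3·u^2/2 + 3·u/2 + 3/4)·e^(-2·u), the numerator is 345·e^(-6)/4 and the denominator is 3/4.
This evaluates to P = 0.28506.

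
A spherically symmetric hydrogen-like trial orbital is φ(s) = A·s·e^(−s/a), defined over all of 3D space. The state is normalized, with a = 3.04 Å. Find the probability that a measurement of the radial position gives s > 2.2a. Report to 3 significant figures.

P ≈ 0.551

With dV = 4πs²ds, the probability is ∫|φ|² dV over s > 2.2a.
Normalization gives A² = 1/(3·π·a^5).
Let u = s/a; then A², 4π and the length scale all cancel, so P = ∫_{2.2}^{∞} u^4·e^(-2·u) du ÷ ∫_{0}^{∞} u^4·e^(-2·u) du.
Using ∫ u^4·e^(-2·u) du = -(u^4/2 + u^3 + 3·u^2/2 + 3·u/2 + 3/4)·e^(-2·u), the numerator is ≈ 0.41339 and the denominator is 3/4.
The region integral divided by the full integral gives P = 0.5512.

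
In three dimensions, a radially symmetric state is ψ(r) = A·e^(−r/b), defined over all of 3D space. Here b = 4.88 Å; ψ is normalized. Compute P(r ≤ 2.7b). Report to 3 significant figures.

Integrate the radial probability density 4πr²|ψ|² over r ≤ 2.7b.
The full normalization integral is A²·[π·b^3] = 1, fixing A².
Let u = r/b; then A², 4π and the length scale all cancel, so P = ∫_{0}^{2.7} u^2·e^(-2·u) du ÷ ∫_{0}^{∞} u^2·e^(-2·u) du.
An antiderivative of u^2·e^(-2·u) is -(2·u^2 + 2·u + 1)·e^(-2·u)/4; evaluating from 0 to 2.7 gives 1/4 - 1049·e^(-27/5)/200, while the full integral is 1/4.
The region integral divided by the full integral gives P = 0.9052.

P ≈ 0.905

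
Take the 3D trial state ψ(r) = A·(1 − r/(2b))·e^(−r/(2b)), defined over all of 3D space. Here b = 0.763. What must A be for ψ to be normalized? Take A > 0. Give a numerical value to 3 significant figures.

A ≈ 0.299

We need A² ∫|f|² 4πr² dr = 1, taking the integral from 0 to ∞.
(Spherical symmetry: dV = 4πr² dr.)
The integral (without the A² prefactor) comes out to 8·π·b^3.
Hence A² = 1/[8·π·b^3].
With b = 0.763: A² = 0.08957 and A = 0.2993.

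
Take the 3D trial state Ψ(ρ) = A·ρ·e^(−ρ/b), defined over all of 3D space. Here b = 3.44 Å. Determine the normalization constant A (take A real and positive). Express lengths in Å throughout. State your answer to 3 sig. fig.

The normalization condition is ∫|Ψ|² 4πρ² dρ = 1 from 0 to ∞.
With ∫₀^∞ ρ^4 e^(−αρ) dρ = 4!/α^5, with Ψ = A·ρ·e^(−ρ/b), the integral evaluates to A²·[3·π·b^5].
Hence A² = 1/[3·π·b^5].
Substituting b = 3.44 gives A² = 0.0002203, so A = 0.01484.

A ≈ 0.0148 Å^(-5/2)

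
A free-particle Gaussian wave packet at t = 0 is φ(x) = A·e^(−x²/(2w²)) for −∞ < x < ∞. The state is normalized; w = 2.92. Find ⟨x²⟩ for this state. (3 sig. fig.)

⟨x^2⟩ ≈ 4.26

⟨x²⟩ = ∫ x^2 |φ|² dx over the full domain.
The ratio of the moment integral to the normalization integral gives ⟨x²⟩ = w^2/2.
With w = 2.92, ⟨x^2⟩ = 4.263.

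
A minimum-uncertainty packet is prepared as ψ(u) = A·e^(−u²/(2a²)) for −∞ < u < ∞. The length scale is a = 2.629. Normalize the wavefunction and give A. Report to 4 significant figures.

A ≈ 0.4633

Normalization requires ∫|ψ|² du = 1, integrated from −∞ to ∞.
Differentiating ∫e^(−αu²) du = √(π/α) under α to get the higher moments, with ψ = A·e^(−u²/(2a²)), the integral evaluates to A²·[√(π)·a].
So A² = (√(π)·a)^(−1).
Plugging in a = 2.629 yields A = 0.46325.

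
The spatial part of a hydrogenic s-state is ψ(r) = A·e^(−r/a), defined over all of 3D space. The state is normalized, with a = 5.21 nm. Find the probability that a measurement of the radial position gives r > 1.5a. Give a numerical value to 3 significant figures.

Integrate the radial probability density 4πr²|ψ|² over r > 1.5a.
A² is fixed by ∫₀^∞ 4πr²|ψ|² dr = 1, i.e. A² = (π·a^3)^(−1).
Let u = r/a; then A², 4π and the length scale all cancel, so P = ∫_{1.5}^{∞} u^2·e^(-2·u) du ÷ ∫_{0}^{∞} u^2·e^(-2·u) du.
With ∫ u^2·e^(-2·u) du = -(2·u^2 + 2·u + 1)·e^(-2·u)/4 + C, the region integral is 17·e^(-3)/8 and the full one is 1/4.
The region integral divided by the full integral gives P = 0.4232.

P ≈ 0.423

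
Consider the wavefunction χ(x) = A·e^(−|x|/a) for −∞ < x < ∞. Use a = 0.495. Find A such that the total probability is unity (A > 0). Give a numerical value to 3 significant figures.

Require ∫ |χ|² dx = 1 over the whole domain.
The integral (without the A² prefactor) comes out to a.
So A² = (a)^(−1).
Plugging in a = 0.495 yields A = 1.421.

A ≈ 1.42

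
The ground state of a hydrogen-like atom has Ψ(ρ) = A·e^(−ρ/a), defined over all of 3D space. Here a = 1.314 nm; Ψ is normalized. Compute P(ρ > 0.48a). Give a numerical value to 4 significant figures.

P ≈ 0.9269

With dV = 4πρ²dρ, the probability is ∫|Ψ|² dV over ρ > 0.48a.
Normalization gives A² = 1/(π·a^3).
Let u = ρ/a; then A², 4π and the length scale all cancel, so P = ∫_{0.48}^{∞} u^2·e^(-2·u) du ÷ ∫_{0}^{∞} u^2·e^(-2·u) du.
An antiderivative of u^2·e^(-2·u) is -(2·u^2 + 2·u + 1)·e^(-2·u)/4; evaluating from 0.48 to ∞ gives 1513·e^(-24/25)/2500, while the full integral is 1/4.
The region integral divided by the full integral gives P = 0.92691.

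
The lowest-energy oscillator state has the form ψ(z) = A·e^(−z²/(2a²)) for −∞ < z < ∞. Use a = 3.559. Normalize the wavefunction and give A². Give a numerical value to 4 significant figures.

A^2 ≈ 0.1585

We need A² ∫|f|² dz = 1, taking the integral from −∞ to ∞.
With ∫_{−∞}^{∞} z^(2m) e^(−αz²) dz = (2m−1)!!·√π / (2^m α^(m+1/2)), the integral (without the A² prefactor) comes out to √(π)·a.
Setting this equal to 1 gives A² = 1/(√(π)·a).
Substituting a = 3.559 gives A² = 0.15852, so A = 0.39815.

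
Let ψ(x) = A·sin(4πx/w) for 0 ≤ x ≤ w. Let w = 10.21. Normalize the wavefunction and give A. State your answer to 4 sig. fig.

Require ∫ |ψ|² dx = 1 over the whole domain.
∫|ψ|² dx = A²·(w/2).
So A² = (w/2)^(−1).
Substituting w = 10.21 gives A² = 0.19589, so A = 0.44259.

A ≈ 0.4426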